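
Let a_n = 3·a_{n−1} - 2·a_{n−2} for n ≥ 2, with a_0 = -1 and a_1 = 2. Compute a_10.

With companion matrix T = [[3, -2], [1, 0]], [a_n, a_{n−1}]ᵀ = T·[a_{n−1}, a_{n−2}]ᵀ, so [a_10, a_9]ᵀ = T⁹·[a_1, a_0]ᵀ.
T⁹ = [[1023, -1022], [511, -510]], giving [a_10, a_9]ᵀ = [[3068], [1532]].

3068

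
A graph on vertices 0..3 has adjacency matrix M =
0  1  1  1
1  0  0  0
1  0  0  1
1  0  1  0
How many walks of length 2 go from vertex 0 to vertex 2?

1

The number of length-2 walks from vertex 0 to vertex 2 is entry (0,2) of M², where M is the adjacency matrix.
M² = [[3, 0, 1, 1], [0, 1, 1, 1], [1, 1, 2, 1], [1, 1, 1, 2]]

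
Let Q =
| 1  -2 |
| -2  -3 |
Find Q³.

Q² = [[5, 4], [4, 13]]
Q³ = [[-3, -22], [-22, -47]]

[[-3, -22], [-22, -47]]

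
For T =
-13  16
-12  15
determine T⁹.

[[-59053, 78736], [-59052, 78735]]

tr T = 2 and det T = -3, so the characteristic polynomial is λ² − (2)λ + (-3) with roots -1 and 3.
Eigenvectors give P = [[4, 1], [3, 1]] with P⁻¹ = [[1, -1], [-3, 4]], and T = P·diag(-1, 3)·P⁻¹.
Then T⁹ = P·diag(-1, 19683)·P⁻¹ = [[-4, 19683], [-3, 19683]] · [[1, -1], [-3, 4]] = [[-59053, 78736], [-59052, 78735]].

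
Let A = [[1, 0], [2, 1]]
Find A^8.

A = I + N where N = [[0, 0], [2, 0]] is strictly lower-triangular, so N^2 = 0.
(I + N)^8 = I + 8·N = [[1, 0], [16, 1]].

[[1, 0], [16, 1]]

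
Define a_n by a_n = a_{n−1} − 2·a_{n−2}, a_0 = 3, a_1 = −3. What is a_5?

With companion matrix C = [[1, −2], [1, 0]], [a_n, a_{n−1}]ᵀ = C·[a_{n−1}, a_{n−2}]ᵀ, so [a_5, a_4]ᵀ = C⁴·[a_1, a_0]ᵀ.
C⁴ = [[−1, 6], [−3, 2]], giving [a_5, a_4]ᵀ = [[21], [15]].

21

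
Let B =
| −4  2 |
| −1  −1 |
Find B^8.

tr B = −5 and det B = 6, so the characteristic polynomial is λ² − (−5)λ + (6) with roots −2 and −3.
Eigenvectors give P = [[1, 2], [1, 1]] with P⁻¹ = [[−1, 2], [1, −1]], and B = P·diag(−2, −3)·P⁻¹.
Then B^8 = P·diag(256, 6561)·P⁻¹ = [[256, 13122], [256, 6561]] · [[−1, 2], [1, −1]] = [[12866, −12610], [6305, −6049]].

[[12866, −12610], [6305, −6049]]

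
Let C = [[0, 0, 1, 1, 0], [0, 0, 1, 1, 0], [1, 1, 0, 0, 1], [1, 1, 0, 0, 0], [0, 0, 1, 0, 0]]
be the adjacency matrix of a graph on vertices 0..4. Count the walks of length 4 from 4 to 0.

The number of length-4 walks from vertex 4 to vertex 0 is entry (4,0) of C⁴, where C is the adjacency matrix.
C² = [[2, 2, 0, 0, 1], [2, 2, 0, 0, 1], [0, 0, 3, 2, 0], [0, 0, 2, 2, 0], [1, 1, 0, 0, 1]]
C³ = [[0, 0, 5, 4, 0], [0, 0, 5, 4, 0], [5, 5, 0, 0, 3], [4, 4, 0, 0, 2], [0, 0, 3, 2, 0]]
C⁴ = [[9, 9, 0, 0, 5], [9, 9, 0, 0, 5], [0, 0, 13, 10, 0], [0, 0, 10, 8, 0], [5, 5, 0, 0, 3]]

5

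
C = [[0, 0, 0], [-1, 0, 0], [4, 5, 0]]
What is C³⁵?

[[0, 0, 0], [0, 0, 0], [0, 0, 0]]

C is strictly triangular, hence nilpotent: C³ = 0, so C³⁵ = 0.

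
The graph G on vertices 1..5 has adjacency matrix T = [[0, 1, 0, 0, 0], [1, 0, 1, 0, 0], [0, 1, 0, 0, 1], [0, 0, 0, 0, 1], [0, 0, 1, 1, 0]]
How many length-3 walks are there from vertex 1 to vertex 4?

The number of length-3 walks from vertex 1 to vertex 4 is entry (1,4) of T^3, where T is the adjacency matrix.
T^2 = [[1, 0, 1, 0, 0], [0, 2, 0, 0, 1], [1, 0, 2, 1, 0], [0, 0, 1, 1, 0], [0, 1, 0, 0, 2]]
T^3 = [[0, 2, 0, 0, 1], [2, 0, 3, 1, 0], [0, 3, 0, 0, 3], [0, 1, 0, 0, 2], [1, 0, 3, 2, 0]]

0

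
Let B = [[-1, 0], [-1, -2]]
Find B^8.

tr B = -3 and det B = 2, so the characteristic polynomial is λ² − (-3)λ + (2) with roots -2 and -1.
Eigenvectors give P = [[0, -1], [1, 1]] with P⁻¹ = [[1, 1], [-1, 0]], and B = P·diag(-2, -1)·P⁻¹.
Then B^8 = P·diag(256, 1)·P⁻¹ = [[0, -1], [256, 1]] · [[1, 1], [-1, 0]] = [[1, 0], [255, 256]].

[[1, 0], [255, 256]]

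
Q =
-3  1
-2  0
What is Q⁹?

[[-1023, 511], [-1022, 510]]

tr Q = -3 and det Q = 2, so the characteristic polynomial is λ² − (-3)λ + (2) with roots -1 and -2.
Eigenvectors give P = [[-1, -1], [-2, -1]] with P⁻¹ = [[1, -1], [-2, 1]], and Q = P·diag(-1, -2)·P⁻¹.
Then Q⁹ = P·diag(-1, -512)·P⁻¹ = [[1, 512], [2, 512]] · [[1, -1], [-2, 1]] = [[-1023, 511], [-1022, 510]].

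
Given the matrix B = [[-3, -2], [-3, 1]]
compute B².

[[15, 4], [6, 7]]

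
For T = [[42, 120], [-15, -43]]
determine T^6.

[[-5256, -15960], [1995, 6049]]

tr T = -1 and det T = -6, so the characteristic polynomial is λ² − (-1)λ + (-6) with roots 2 and -3.
Eigenvectors give P = [[-3, -8], [1, 3]] with P⁻¹ = [[-3, -8], [1, 3]], and T = P·diag(2, -3)·P⁻¹.
Then T^6 = P·diag(64, 729)·P⁻¹ = [[-192, -5832], [64, 2187]] · [[-3, -8], [1, 3]] = [[-5256, -15960], [1995, 6049]].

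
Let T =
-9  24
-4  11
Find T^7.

[[-4377, 13128], [-2188, 6563]]

tr T = 2 and det T = -3, so the characteristic polynomial is λ² − (2)λ + (-3) with roots 3 and -1.
Eigenvectors give P = [[2, -3], [1, -1]] with P⁻¹ = [[-1, 3], [-1, 2]], and T = P·diag(3, -1)·P⁻¹.
Then T^7 = P·diag(2187, -1)·P⁻¹ = [[4374, 3], [2187, 1]] · [[-1, 3], [-1, 2]] = [[-4377, 13128], [-2188, 6563]].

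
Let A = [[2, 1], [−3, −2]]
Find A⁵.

A² = I (check: tr A = 0 and det A = −1), so A⁵ = A since 5 is odd.

[[2, 1], [−3, −2]]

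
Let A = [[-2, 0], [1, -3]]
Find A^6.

tr A = -5 and det A = 6, so the characteristic polynomial is λ² − (-5)λ + (6) with roots -3 and -2.
Eigenvectors give P = [[0, 1], [-1, 1]] with P⁻¹ = [[1, -1], [1, 0]], and A = P·diag(-3, -2)·P⁻¹.
Then A^6 = P·diag(729, 64)·P⁻¹ = [[0, 64], [-729, 64]] · [[1, -1], [1, 0]] = [[64, 0], [-665, 729]].

[[64, 0], [-665, 729]]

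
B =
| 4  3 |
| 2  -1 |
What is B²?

[[22, 9], [6, 7]]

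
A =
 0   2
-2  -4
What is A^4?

A^2 = [[-4, -8], [8, 12]]
A^3 = [[16, 24], [-24, -32]]
A^4 = [[-48, -64], [64, 80]]

[[-48, -64], [64, 80]]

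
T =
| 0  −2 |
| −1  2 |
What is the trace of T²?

8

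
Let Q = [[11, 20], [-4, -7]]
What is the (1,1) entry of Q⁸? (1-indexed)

tr Q = 4 and det Q = 3, so the characteristic polynomial is λ² − (4)λ + (3) with roots 1 and 3.
Eigenvectors give P = [[-2, 5], [1, -2]] with P⁻¹ = [[2, 5], [1, 2]], and Q = P·diag(1, 3)·P⁻¹.
Then Q⁸ = P·diag(1, 6561)·P⁻¹ = [[-2, 32805], [1, -13122]] · [[2, 5], [1, 2]] = [[32801, 65600], [-13120, -26239]].

32801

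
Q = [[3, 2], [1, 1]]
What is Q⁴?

Q² = [[11, 8], [4, 3]]
Q³ = [[41, 30], [15, 11]]
Q⁴ = [[153, 112], [56, 41]]

[[153, 112], [56, 41]]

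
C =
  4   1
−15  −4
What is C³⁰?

C² = I (check: tr C = 0 and det C = −1), so C³⁰ = I since 30 is even.

[[1, 0], [0, 1]]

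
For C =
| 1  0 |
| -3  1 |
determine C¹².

C = I + N where N = [[0, 0], [-3, 0]] is strictly lower-triangular, so N² = 0.
(I + N)¹² = I + 12·N = [[1, 0], [-36, 1]].

[[1, 0], [-36, 1]]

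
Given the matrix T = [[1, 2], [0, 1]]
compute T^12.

T = I + N where N = [[0, 2], [0, 0]] is strictly upper-triangular, so N^2 = 0.
(I + N)^12 = I + 12·N = [[1, 24], [0, 1]].

[[1, 24], [0, 1]]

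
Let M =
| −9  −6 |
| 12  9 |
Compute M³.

tr M = 0 and det M = −9, so the characteristic polynomial is λ² − (0)λ + (−9) with roots 3 and −3.
Eigenvectors give P = [[−1, 1], [2, −1]] with P⁻¹ = [[1, 1], [2, 1]], and M = P·diag(3, −3)·P⁻¹.
Then M³ = P·diag(27, −27)·P⁻¹ = [[−27, −27], [54, 27]] · [[1, 1], [2, 1]] = [[−81, −54], [108, 81]].

[[−81, −54], [108, 81]]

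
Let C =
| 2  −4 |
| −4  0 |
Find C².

[[20, −8], [−8, 16]]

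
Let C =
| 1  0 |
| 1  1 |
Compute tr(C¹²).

C = I + N where N = [[0, 0], [1, 0]] is strictly lower-triangular, so N² = 0.
(I + N)¹² = I + 12·N = [[1, 0], [12, 1]].

2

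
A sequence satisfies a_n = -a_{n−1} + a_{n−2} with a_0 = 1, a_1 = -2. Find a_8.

With companion matrix C = [[-1, 1], [1, 0]], [a_n, a_{n−1}]ᵀ = C·[a_{n−1}, a_{n−2}]ᵀ, so [a_8, a_7]ᵀ = C⁷·[a_1, a_0]ᵀ.
C⁷ = [[-21, 13], [13, -8]], giving [a_8, a_7]ᵀ = [[55], [-34]].

55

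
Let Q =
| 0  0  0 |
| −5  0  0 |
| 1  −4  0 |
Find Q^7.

Q is strictly triangular, hence nilpotent: Q^3 = 0, so Q^7 = 0.

[[0, 0, 0], [0, 0, 0], [0, 0, 0]]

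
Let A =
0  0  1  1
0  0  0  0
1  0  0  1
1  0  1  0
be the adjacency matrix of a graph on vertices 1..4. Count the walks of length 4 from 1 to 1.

The number of length-4 walks from vertex 1 to vertex 1 is entry (1,1) of A^4, where A is the adjacency matrix.
A^2 = [[2, 0, 1, 1], [0, 0, 0, 0], [1, 0, 2, 1], [1, 0, 1, 2]]
A^3 = [[2, 0, 3, 3], [0, 0, 0, 0], [3, 0, 2, 3], [3, 0, 3, 2]]
A^4 = [[6, 0, 5, 5], [0, 0, 0, 0], [5, 0, 6, 5], [5, 0, 5, 6]]

6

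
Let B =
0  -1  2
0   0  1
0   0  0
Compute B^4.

[[0, 0, 0], [0, 0, 0], [0, 0, 0]]

B is strictly triangular, hence nilpotent: B^3 = 0, so B^4 = 0.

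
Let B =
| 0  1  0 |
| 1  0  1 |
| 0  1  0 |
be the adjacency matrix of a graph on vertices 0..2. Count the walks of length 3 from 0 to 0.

0

The number of length-3 walks from vertex 0 to vertex 0 is entry (0,0) of B³, where B is the adjacency matrix.
B² = [[1, 0, 1], [0, 2, 0], [1, 0, 1]]
B³ = [[0, 2, 0], [2, 0, 2], [0, 2, 0]]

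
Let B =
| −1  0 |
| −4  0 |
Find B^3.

[[−1, 0], [−4, 0]]

B^2 = [[1, 0], [4, 0]]
B^3 = [[−1, 0], [−4, 0]]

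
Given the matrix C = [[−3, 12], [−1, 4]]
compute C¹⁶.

C² = C (a projection; rank 1, trace 1), so C¹⁶ = C.

[[−3, 12], [−1, 4]]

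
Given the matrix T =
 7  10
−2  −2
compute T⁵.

[[1087, 2110], [−422, −812]]

tr T = 5 and det T = 6, so the characteristic polynomial is λ² − (5)λ + (6) with roots 2 and 3.
Eigenvectors give P = [[−2, −5], [1, 2]] with P⁻¹ = [[2, 5], [−1, −2]], and T = P·diag(2, 3)·P⁻¹.
Then T⁵ = P·diag(32, 243)·P⁻¹ = [[−64, −1215], [32, 486]] · [[2, 5], [−1, −2]] = [[1087, 2110], [−422, −812]].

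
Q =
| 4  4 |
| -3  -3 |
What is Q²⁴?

Q² = Q (a projection; rank 1, trace 1), so Q²⁴ = Q.

[[4, 4], [-3, -3]]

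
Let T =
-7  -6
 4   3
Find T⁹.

[[-59047, -59046], [39364, 39363]]

tr T = -4 and det T = 3, so the characteristic polynomial is λ² − (-4)λ + (3) with roots -3 and -1.
Eigenvectors give P = [[-3, -1], [2, 1]] with P⁻¹ = [[-1, -1], [2, 3]], and T = P·diag(-3, -1)·P⁻¹.
Then T⁹ = P·diag(-19683, -1)·P⁻¹ = [[59049, 1], [-39366, -1]] · [[-1, -1], [2, 3]] = [[-59047, -59046], [39364, 39363]].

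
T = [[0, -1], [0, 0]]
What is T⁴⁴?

T is strictly triangular, hence nilpotent: T² = 0, so T⁴⁴ = 0.

[[0, 0], [0, 0]]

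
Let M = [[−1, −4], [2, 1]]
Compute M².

[[−7, 0], [0, −7]]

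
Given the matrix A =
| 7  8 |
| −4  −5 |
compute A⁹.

[[39367, 39368], [−19684, −19685]]

tr A = 2 and det A = −3, so the characteristic polynomial is λ² − (2)λ + (−3) with roots 3 and −1.
Eigenvectors give P = [[−2, 1], [1, −1]] with P⁻¹ = [[−1, −1], [−1, −2]], and A = P·diag(3, −1)·P⁻¹.
Then A⁹ = P·diag(19683, −1)·P⁻¹ = [[−39366, −1], [19683, 1]] · [[−1, −1], [−1, −2]] = [[39367, 39368], [−19684, −19685]].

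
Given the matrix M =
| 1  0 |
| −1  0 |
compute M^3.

[[1, 0], [−1, 0]]

M² = M (a projection; rank 1, trace 1), so M^3 = M.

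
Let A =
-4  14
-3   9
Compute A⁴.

tr A = 5 and det A = 6, so the characteristic polynomial is λ² − (5)λ + (6) with roots 2 and 3.
Eigenvectors give P = [[7, 2], [3, 1]] with P⁻¹ = [[1, -2], [-3, 7]], and A = P·diag(2, 3)·P⁻¹.
Then A⁴ = P·diag(16, 81)·P⁻¹ = [[112, 162], [48, 81]] · [[1, -2], [-3, 7]] = [[-374, 910], [-195, 471]].

[[-374, 910], [-195, 471]]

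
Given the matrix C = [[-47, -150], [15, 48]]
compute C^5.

[[-2507, -8250], [825, 2718]]

tr C = 1 and det C = -6, so the characteristic polynomial is λ² − (1)λ + (-6) with roots 3 and -2.
Eigenvectors give P = [[-3, 10], [1, -3]] with P⁻¹ = [[3, 10], [1, 3]], and C = P·diag(3, -2)·P⁻¹.
Then C^5 = P·diag(243, -32)·P⁻¹ = [[-729, -320], [243, 96]] · [[3, 10], [1, 3]] = [[-2507, -8250], [825, 2718]].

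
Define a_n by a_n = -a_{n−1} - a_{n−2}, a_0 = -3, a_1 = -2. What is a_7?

-2

With companion matrix A = [[-1, -1], [1, 0]], [a_n, a_{n−1}]ᵀ = A·[a_{n−1}, a_{n−2}]ᵀ, so [a_7, a_6]ᵀ = A^6·[a_1, a_0]ᵀ.
A^6 = [[1, 0], [0, 1]], giving [a_7, a_6]ᵀ = [[-2], [-3]].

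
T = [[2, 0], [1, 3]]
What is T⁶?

tr T = 5 and det T = 6, so the characteristic polynomial is λ² − (5)λ + (6) with roots 3 and 2.
Eigenvectors give P = [[0, -1], [1, 1]] with P⁻¹ = [[1, 1], [-1, 0]], and T = P·diag(3, 2)·P⁻¹.
Then T⁶ = P·diag(729, 64)·P⁻¹ = [[0, -64], [729, 64]] · [[1, 1], [-1, 0]] = [[64, 0], [665, 729]].

[[64, 0], [665, 729]]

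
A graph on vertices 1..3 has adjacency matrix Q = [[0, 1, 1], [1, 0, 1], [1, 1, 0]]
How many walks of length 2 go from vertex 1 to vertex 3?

The number of length-2 walks from vertex 1 to vertex 3 is entry (1,3) of Q², where Q is the adjacency matrix.
Q² = [[2, 1, 1], [1, 2, 1], [1, 1, 2]]

1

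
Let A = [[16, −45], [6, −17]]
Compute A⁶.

tr A = −1 and det A = −2, so the characteristic polynomial is λ² − (−1)λ + (−2) with roots 1 and −2.
Eigenvectors give P = [[3, −5], [1, −2]] with P⁻¹ = [[2, −5], [1, −3]], and A = P·diag(1, −2)·P⁻¹.
Then A⁶ = P·diag(1, 64)·P⁻¹ = [[3, −320], [1, −128]] · [[2, −5], [1, −3]] = [[−314, 945], [−126, 379]].

[[−314, 945], [−126, 379]]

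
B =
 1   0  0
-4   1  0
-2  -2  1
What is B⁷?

B = I + N where N = [[0, 0, 0], [-4, 0, 0], [-2, -2, 0]] is strictly lower-triangular, so N³ = 0.
(I + N)⁷ = I + 7·N + 21·N² = [[1, 0, 0], [-28, 1, 0], [154, -14, 1]].

[[1, 0, 0], [-28, 1, 0], [154, -14, 1]]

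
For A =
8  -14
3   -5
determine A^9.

[[3578, -7154], [1533, -3065]]

tr A = 3 and det A = 2, so the characteristic polynomial is λ² − (3)λ + (2) with roots 2 and 1.
Eigenvectors give P = [[7, 2], [3, 1]] with P⁻¹ = [[1, -2], [-3, 7]], and A = P·diag(2, 1)·P⁻¹.
Then A^9 = P·diag(512, 1)·P⁻¹ = [[3584, 2], [1536, 1]] · [[1, -2], [-3, 7]] = [[3578, -7154], [1533, -3065]].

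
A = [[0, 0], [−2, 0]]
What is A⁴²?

[[0, 0], [0, 0]]

A is strictly triangular, hence nilpotent: A² = 0, so A⁴² = 0.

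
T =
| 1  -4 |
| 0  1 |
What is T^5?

[[1, -20], [0, 1]]

T = I + N where N = [[0, -4], [0, 0]] is strictly upper-triangular, so N^2 = 0.
(I + N)^5 = I + 5·N = [[1, -20], [0, 1]].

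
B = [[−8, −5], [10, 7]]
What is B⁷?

tr B = −1 and det B = −6, so the characteristic polynomial is λ² − (−1)λ + (−6) with roots 2 and −3.
Eigenvectors give P = [[−1, −1], [2, 1]] with P⁻¹ = [[1, 1], [−2, −1]], and B = P·diag(2, −3)·P⁻¹.
Then B⁷ = P·diag(128, −2187)·P⁻¹ = [[−128, 2187], [256, −2187]] · [[1, 1], [−2, −1]] = [[−4502, −2315], [4630, 2443]].

[[−4502, −2315], [4630, 2443]]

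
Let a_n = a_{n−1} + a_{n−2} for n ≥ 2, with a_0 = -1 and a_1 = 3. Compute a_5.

With companion matrix B = [[1, 1], [1, 0]], [a_n, a_{n−1}]ᵀ = B·[a_{n−1}, a_{n−2}]ᵀ, so [a_5, a_4]ᵀ = B⁴·[a_1, a_0]ᵀ.
B⁴ = [[5, 3], [3, 2]], giving [a_5, a_4]ᵀ = [[12], [7]].

12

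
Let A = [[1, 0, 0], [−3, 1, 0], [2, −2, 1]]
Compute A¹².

[[1, 0, 0], [−36, 1, 0], [420, −24, 1]]

A = I + N where N = [[0, 0, 0], [−3, 0, 0], [2, −2, 0]] is strictly lower-triangular, so N³ = 0.
(I + N)¹² = I + 12·N + 66·N² = [[1, 0, 0], [−36, 1, 0], [420, −24, 1]].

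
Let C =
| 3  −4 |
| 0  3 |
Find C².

[[9, −24], [0, 9]]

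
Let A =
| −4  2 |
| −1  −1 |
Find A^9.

[[−38854, 38342], [−19171, 18659]]

tr A = −5 and det A = 6, so the characteristic polynomial is λ² − (−5)λ + (6) with roots −3 and −2.
Eigenvectors give P = [[2, −1], [1, −1]] with P⁻¹ = [[1, −1], [1, −2]], and A = P·diag(−3, −2)·P⁻¹.
Then A^9 = P·diag(−19683, −512)·P⁻¹ = [[−39366, 512], [−19683, 512]] · [[1, −1], [1, −2]] = [[−38854, 38342], [−19171, 18659]].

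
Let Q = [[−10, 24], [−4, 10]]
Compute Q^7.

[[−640, 1536], [−256, 640]]

tr Q = 0 and det Q = −4, so the characteristic polynomial is λ² − (0)λ + (−4) with roots 2 and −2.
Eigenvectors give P = [[2, −3], [1, −1]] with P⁻¹ = [[−1, 3], [−1, 2]], and Q = P·diag(2, −2)·P⁻¹.
Then Q^7 = P·diag(128, −128)·P⁻¹ = [[256, 384], [128, 128]] · [[−1, 3], [−1, 2]] = [[−640, 1536], [−256, 640]].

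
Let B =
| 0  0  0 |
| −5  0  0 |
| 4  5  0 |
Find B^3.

[[0, 0, 0], [0, 0, 0], [0, 0, 0]]

B is strictly triangular, hence nilpotent: B^3 = 0, so B^3 = 0.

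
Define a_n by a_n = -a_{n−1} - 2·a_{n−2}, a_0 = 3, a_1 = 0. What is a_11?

With companion matrix M = [[-1, -2], [1, 0]], [a_n, a_{n−1}]ᵀ = M·[a_{n−1}, a_{n−2}]ᵀ, so [a_11, a_10]ᵀ = M^10·[a_1, a_0]ᵀ.
M^10 = [[23, -22], [11, 34]], giving [a_11, a_10]ᵀ = [[-66], [102]].

-66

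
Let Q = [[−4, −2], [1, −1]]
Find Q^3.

[[−46, −38], [19, 11]]

tr Q = −5 and det Q = 6, so the characteristic polynomial is λ² − (−5)λ + (6) with roots −2 and −3.
Eigenvectors give P = [[−1, 2], [1, −1]] with P⁻¹ = [[1, 2], [1, 1]], and Q = P·diag(−2, −3)·P⁻¹.
Then Q^3 = P·diag(−8, −27)·P⁻¹ = [[8, −54], [−8, 27]] · [[1, 2], [1, 1]] = [[−46, −38], [19, 11]].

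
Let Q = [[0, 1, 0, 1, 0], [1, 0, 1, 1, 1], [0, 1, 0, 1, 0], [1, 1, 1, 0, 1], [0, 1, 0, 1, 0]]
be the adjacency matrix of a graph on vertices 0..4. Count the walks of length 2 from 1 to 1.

4

The number of length-2 walks from vertex 1 to vertex 1 is entry (1,1) of Q², where Q is the adjacency matrix.
Q² = [[2, 1, 2, 1, 2], [1, 4, 1, 3, 1], [2, 1, 2, 1, 2], [1, 3, 1, 4, 1], [2, 1, 2, 1, 2]]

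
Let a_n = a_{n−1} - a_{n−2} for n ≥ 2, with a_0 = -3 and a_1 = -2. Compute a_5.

-1

With companion matrix B = [[1, -1], [1, 0]], [a_n, a_{n−1}]ᵀ = B·[a_{n−1}, a_{n−2}]ᵀ, so [a_5, a_4]ᵀ = B⁴·[a_1, a_0]ᵀ.
B⁴ = [[-1, 1], [-1, 0]], giving [a_5, a_4]ᵀ = [[-1], [2]].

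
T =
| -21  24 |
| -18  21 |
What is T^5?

tr T = 0 and det T = -9, so the characteristic polynomial is λ² − (0)λ + (-9) with roots -3 and 3.
Eigenvectors give P = [[-4, -1], [-3, -1]] with P⁻¹ = [[-1, 1], [3, -4]], and T = P·diag(-3, 3)·P⁻¹.
Then T^5 = P·diag(-243, 243)·P⁻¹ = [[972, -243], [729, -243]] · [[-1, 1], [3, -4]] = [[-1701, 1944], [-1458, 1701]].

[[-1701, 1944], [-1458, 1701]]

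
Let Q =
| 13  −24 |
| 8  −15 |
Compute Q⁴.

[[−239, 480], [−160, 321]]

tr Q = −2 and det Q = −3, so the characteristic polynomial is λ² − (−2)λ + (−3) with roots −3 and 1.
Eigenvectors give P = [[−3, 2], [−2, 1]] with P⁻¹ = [[1, −2], [2, −3]], and Q = P·diag(−3, 1)·P⁻¹.
Then Q⁴ = P·diag(81, 1)·P⁻¹ = [[−243, 2], [−162, 1]] · [[1, −2], [2, −3]] = [[−239, 480], [−160, 321]].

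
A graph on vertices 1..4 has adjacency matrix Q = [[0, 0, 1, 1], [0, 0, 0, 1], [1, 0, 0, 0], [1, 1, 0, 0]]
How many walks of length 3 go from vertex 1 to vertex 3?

The number of length-3 walks from vertex 1 to vertex 3 is entry (1,3) of Q³, where Q is the adjacency matrix.
Q² = [[2, 1, 0, 0], [1, 1, 0, 0], [0, 0, 1, 1], [0, 0, 1, 2]]
Q³ = [[0, 0, 2, 3], [0, 0, 1, 2], [2, 1, 0, 0], [3, 2, 0, 0]]

2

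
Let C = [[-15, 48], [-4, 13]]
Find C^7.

[[-8751, 26256], [-2188, 6565]]

tr C = -2 and det C = -3, so the characteristic polynomial is λ² − (-2)λ + (-3) with roots 1 and -3.
Eigenvectors give P = [[3, 4], [1, 1]] with P⁻¹ = [[-1, 4], [1, -3]], and C = P·diag(1, -3)·P⁻¹.
Then C^7 = P·diag(1, -2187)·P⁻¹ = [[3, -8748], [1, -2187]] · [[-1, 4], [1, -3]] = [[-8751, 26256], [-2188, 6565]].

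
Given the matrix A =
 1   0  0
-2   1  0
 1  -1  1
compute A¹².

A = I + N where N = [[0, 0, 0], [-2, 0, 0], [1, -1, 0]] is strictly lower-triangular, so N³ = 0.
(I + N)¹² = I + 12·N + 66·N² = [[1, 0, 0], [-24, 1, 0], [144, -12, 1]].

[[1, 0, 0], [-24, 1, 0], [144, -12, 1]]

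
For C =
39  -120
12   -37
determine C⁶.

[[7281, -21840], [2184, -6551]]

tr C = 2 and det C = -3, so the characteristic polynomial is λ² − (2)λ + (-3) with roots -1 and 3.
Eigenvectors give P = [[-3, -10], [-1, -3]] with P⁻¹ = [[3, -10], [-1, 3]], and C = P·diag(-1, 3)·P⁻¹.
Then C⁶ = P·diag(1, 729)·P⁻¹ = [[-3, -7290], [-1, -2187]] · [[3, -10], [-1, 3]] = [[7281, -21840], [2184, -6551]].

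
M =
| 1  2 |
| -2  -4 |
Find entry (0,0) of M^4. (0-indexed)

M^2 = [[-3, -6], [6, 12]]
M^3 = [[9, 18], [-18, -36]]
M^4 = [[-27, -54], [54, 108]]

-27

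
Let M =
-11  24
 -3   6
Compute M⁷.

[[-18659, 49416], [-6177, 16344]]

tr M = -5 and det M = 6, so the characteristic polynomial is λ² − (-5)λ + (6) with roots -3 and -2.
Eigenvectors give P = [[3, 8], [1, 3]] with P⁻¹ = [[3, -8], [-1, 3]], and M = P·diag(-3, -2)·P⁻¹.
Then M⁷ = P·diag(-2187, -128)·P⁻¹ = [[-6561, -1024], [-2187, -384]] · [[3, -8], [-1, 3]] = [[-18659, 49416], [-6177, 16344]].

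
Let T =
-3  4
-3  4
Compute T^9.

[[-3, 4], [-3, 4]]

T² = T (a projection; rank 1, trace 1), so T^9 = T.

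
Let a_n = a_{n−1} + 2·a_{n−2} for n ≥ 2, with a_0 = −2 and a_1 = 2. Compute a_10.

−2

With companion matrix A = [[1, 2], [1, 0]], [a_n, a_{n−1}]ᵀ = A·[a_{n−1}, a_{n−2}]ᵀ, so [a_10, a_9]ᵀ = A^9·[a_1, a_0]ᵀ.
A^9 = [[341, 342], [171, 170]], giving [a_10, a_9]ᵀ = [[−2], [2]].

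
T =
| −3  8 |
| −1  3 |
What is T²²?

T² = I (check: tr T = 0 and det T = −1), so T²² = I since 22 is even.

[[1, 0], [0, 1]]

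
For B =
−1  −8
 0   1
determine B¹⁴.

B² = I (check: tr B = 0 and det B = −1), so B¹⁴ = I since 14 is even.

[[1, 0], [0, 1]]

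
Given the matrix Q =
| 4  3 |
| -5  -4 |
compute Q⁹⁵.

Q² = I (check: tr Q = 0 and det Q = -1), so Q⁹⁵ = Q since 95 is odd.

[[4, 3], [-5, -4]]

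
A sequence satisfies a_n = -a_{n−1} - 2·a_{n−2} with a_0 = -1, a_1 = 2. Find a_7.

4

With companion matrix B = [[-1, -2], [1, 0]], [a_n, a_{n−1}]ᵀ = B·[a_{n−1}, a_{n−2}]ᵀ, so [a_7, a_6]ᵀ = B^6·[a_1, a_0]ᵀ.
B^6 = [[7, 10], [-5, 2]], giving [a_7, a_6]ᵀ = [[4], [-12]].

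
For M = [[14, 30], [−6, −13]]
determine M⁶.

[[316, 630], [−126, −251]]

tr M = 1 and det M = −2, so the characteristic polynomial is λ² − (1)λ + (−2) with roots 2 and −1.
Eigenvectors give P = [[5, −2], [−2, 1]] with P⁻¹ = [[1, 2], [2, 5]], and M = P·diag(2, −1)·P⁻¹.
Then M⁶ = P·diag(64, 1)·P⁻¹ = [[320, −2], [−128, 1]] · [[1, 2], [2, 5]] = [[316, 630], [−126, −251]].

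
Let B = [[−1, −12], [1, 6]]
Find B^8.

tr B = 5 and det B = 6, so the characteristic polynomial is λ² − (5)λ + (6) with roots 2 and 3.
Eigenvectors give P = [[4, −3], [−1, 1]] with P⁻¹ = [[1, 3], [1, 4]], and B = P·diag(2, 3)·P⁻¹.
Then B^8 = P·diag(256, 6561)·P⁻¹ = [[1024, −19683], [−256, 6561]] · [[1, 3], [1, 4]] = [[−18659, −75660], [6305, 25476]].

[[−18659, −75660], [6305, 25476]]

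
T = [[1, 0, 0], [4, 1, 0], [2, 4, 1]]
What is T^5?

T = I + N where N = [[0, 0, 0], [4, 0, 0], [2, 4, 0]] is strictly lower-triangular, so N^3 = 0.
(I + N)^5 = I + 5·N + 10·N^2 = [[1, 0, 0], [20, 1, 0], [170, 20, 1]].

[[1, 0, 0], [20, 1, 0], [170, 20, 1]]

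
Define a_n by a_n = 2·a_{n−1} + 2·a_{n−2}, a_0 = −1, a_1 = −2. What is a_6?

−328

With companion matrix T = [[2, 2], [1, 0]], [a_n, a_{n−1}]ᵀ = T·[a_{n−1}, a_{n−2}]ᵀ, so [a_6, a_5]ᵀ = T^5·[a_1, a_0]ᵀ.
T^5 = [[120, 88], [44, 32]], giving [a_6, a_5]ᵀ = [[−328], [−120]].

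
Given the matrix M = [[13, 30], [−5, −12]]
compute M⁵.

tr M = 1 and det M = −6, so the characteristic polynomial is λ² − (1)λ + (−6) with roots 3 and −2.
Eigenvectors give P = [[−3, −2], [1, 1]] with P⁻¹ = [[−1, −2], [1, 3]], and M = P·diag(3, −2)·P⁻¹.
Then M⁵ = P·diag(243, −32)·P⁻¹ = [[−729, 64], [243, −32]] · [[−1, −2], [1, 3]] = [[793, 1650], [−275, −582]].

[[793, 1650], [−275, −582]]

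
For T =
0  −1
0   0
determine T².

T is strictly triangular, hence nilpotent: T² = 0, so T² = 0.

[[0, 0], [0, 0]]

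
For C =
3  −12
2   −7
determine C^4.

[[−159, 480], [−80, 241]]

tr C = −4 and det C = 3, so the characteristic polynomial is λ² − (−4)λ + (3) with roots −3 and −1.
Eigenvectors give P = [[−2, −3], [−1, −1]] with P⁻¹ = [[1, −3], [−1, 2]], and C = P·diag(−3, −1)·P⁻¹.
Then C^4 = P·diag(81, 1)·P⁻¹ = [[−162, −3], [−81, −1]] · [[1, −3], [−1, 2]] = [[−159, 480], [−80, 241]].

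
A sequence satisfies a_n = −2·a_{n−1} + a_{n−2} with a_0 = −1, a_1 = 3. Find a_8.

With companion matrix M = [[−2, 1], [1, 0]], [a_n, a_{n−1}]ᵀ = M·[a_{n−1}, a_{n−2}]ᵀ, so [a_8, a_7]ᵀ = M^7·[a_1, a_0]ᵀ.
M^7 = [[−408, 169], [169, −70]], giving [a_8, a_7]ᵀ = [[−1393], [577]].

−1393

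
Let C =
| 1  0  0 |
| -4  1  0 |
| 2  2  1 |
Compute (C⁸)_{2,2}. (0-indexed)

C = I + N where N = [[0, 0, 0], [-4, 0, 0], [2, 2, 0]] is strictly lower-triangular, so N³ = 0.
(I + N)⁸ = I + 8·N + 28·N² = [[1, 0, 0], [-32, 1, 0], [-208, 16, 1]].

1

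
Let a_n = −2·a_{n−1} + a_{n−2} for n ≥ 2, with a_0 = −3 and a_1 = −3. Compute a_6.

With companion matrix T = [[−2, 1], [1, 0]], [a_n, a_{n−1}]ᵀ = T·[a_{n−1}, a_{n−2}]ᵀ, so [a_6, a_5]ᵀ = T⁵·[a_1, a_0]ᵀ.
T⁵ = [[−70, 29], [29, −12]], giving [a_6, a_5]ᵀ = [[123], [−51]].

123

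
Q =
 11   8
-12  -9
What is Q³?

[[83, 56], [-84, -57]]

tr Q = 2 and det Q = -3, so the characteristic polynomial is λ² − (2)λ + (-3) with roots 3 and -1.
Eigenvectors give P = [[1, 2], [-1, -3]] with P⁻¹ = [[3, 2], [-1, -1]], and Q = P·diag(3, -1)·P⁻¹.
Then Q³ = P·diag(27, -1)·P⁻¹ = [[27, -2], [-27, 3]] · [[3, 2], [-1, -1]] = [[83, 56], [-84, -57]].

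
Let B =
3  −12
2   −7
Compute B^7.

[[4371, −13116], [2186, −6559]]

tr B = −4 and det B = 3, so the characteristic polynomial is λ² − (−4)λ + (3) with roots −1 and −3.
Eigenvectors give P = [[3, −2], [1, −1]] with P⁻¹ = [[1, −2], [1, −3]], and B = P·diag(−1, −3)·P⁻¹.
Then B^7 = P·diag(−1, −2187)·P⁻¹ = [[−3, 4374], [−1, 2187]] · [[1, −2], [1, −3]] = [[4371, −13116], [2186, −6559]].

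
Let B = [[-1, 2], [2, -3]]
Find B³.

[[-21, 34], [34, -55]]

B² = [[5, -8], [-8, 13]]
B³ = [[-21, 34], [34, -55]]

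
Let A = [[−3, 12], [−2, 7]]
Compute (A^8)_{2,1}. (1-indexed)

−6560

tr A = 4 and det A = 3, so the characteristic polynomial is λ² − (4)λ + (3) with roots 1 and 3.
Eigenvectors give P = [[3, 2], [1, 1]] with P⁻¹ = [[1, −2], [−1, 3]], and A = P·diag(1, 3)·P⁻¹.
Then A^8 = P·diag(1, 6561)·P⁻¹ = [[3, 13122], [1, 6561]] · [[1, −2], [−1, 3]] = [[−13119, 39360], [−6560, 19681]].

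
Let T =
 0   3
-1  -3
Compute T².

[[-3, -9], [3, 6]]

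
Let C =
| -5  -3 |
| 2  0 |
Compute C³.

[[-65, -57], [38, 30]]

tr C = -5 and det C = 6, so the characteristic polynomial is λ² − (-5)λ + (6) with roots -2 and -3.
Eigenvectors give P = [[-1, 3], [1, -2]] with P⁻¹ = [[2, 3], [1, 1]], and C = P·diag(-2, -3)·P⁻¹.
Then C³ = P·diag(-8, -27)·P⁻¹ = [[8, -81], [-8, 54]] · [[2, 3], [1, 1]] = [[-65, -57], [38, 30]].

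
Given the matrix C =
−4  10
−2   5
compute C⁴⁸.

[[−4, 10], [−2, 5]]

C² = C (a projection; rank 1, trace 1), so C⁴⁸ = C.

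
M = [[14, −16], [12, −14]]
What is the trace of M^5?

0

tr M = 0 and det M = −4, so the characteristic polynomial is λ² − (0)λ + (−4) with roots 2 and −2.
Eigenvectors give P = [[4, 1], [3, 1]] with P⁻¹ = [[1, −1], [−3, 4]], and M = P·diag(2, −2)·P⁻¹.
Then M^5 = P·diag(32, −32)·P⁻¹ = [[128, −32], [96, −32]] · [[1, −1], [−3, 4]] = [[224, −256], [192, −224]].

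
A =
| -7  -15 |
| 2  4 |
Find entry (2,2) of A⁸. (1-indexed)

tr A = -3 and det A = 2, so the characteristic polynomial is λ² − (-3)λ + (2) with roots -1 and -2.
Eigenvectors give P = [[-5, -3], [2, 1]] with P⁻¹ = [[1, 3], [-2, -5]], and A = P·diag(-1, -2)·P⁻¹.
Then A⁸ = P·diag(1, 256)·P⁻¹ = [[-5, -768], [2, 256]] · [[1, 3], [-2, -5]] = [[1531, 3825], [-510, -1274]].

-1274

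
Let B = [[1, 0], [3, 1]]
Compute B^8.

B = I + N where N = [[0, 0], [3, 0]] is strictly lower-triangular, so N^2 = 0.
(I + N)^8 = I + 8·N = [[1, 0], [24, 1]].

[[1, 0], [24, 1]]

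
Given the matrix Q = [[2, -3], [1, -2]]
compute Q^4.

Q² = I (check: tr Q = 0 and det Q = -1), so Q^4 = I since 4 is even.

[[1, 0], [0, 1]]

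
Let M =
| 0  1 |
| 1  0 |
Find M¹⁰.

[[1, 0], [0, 1]]

M² = I (check: tr M = 0 and det M = -1), so M¹⁰ = I since 10 is even.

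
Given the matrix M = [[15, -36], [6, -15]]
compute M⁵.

tr M = 0 and det M = -9, so the characteristic polynomial is λ² − (0)λ + (-9) with roots 3 and -3.
Eigenvectors give P = [[3, -2], [1, -1]] with P⁻¹ = [[1, -2], [1, -3]], and M = P·diag(3, -3)·P⁻¹.
Then M⁵ = P·diag(243, -243)·P⁻¹ = [[729, 486], [243, 243]] · [[1, -2], [1, -3]] = [[1215, -2916], [486, -1215]].

[[1215, -2916], [486, -1215]]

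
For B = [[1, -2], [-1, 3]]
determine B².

[[3, -8], [-4, 11]]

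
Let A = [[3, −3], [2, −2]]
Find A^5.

[[3, −3], [2, −2]]

A² = A (a projection; rank 1, trace 1), so A^5 = A.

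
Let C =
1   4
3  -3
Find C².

[[13, -8], [-6, 21]]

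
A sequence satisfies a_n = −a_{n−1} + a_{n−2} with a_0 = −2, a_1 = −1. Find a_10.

With companion matrix C = [[−1, 1], [1, 0]], [a_n, a_{n−1}]ᵀ = C·[a_{n−1}, a_{n−2}]ᵀ, so [a_10, a_9]ᵀ = C⁹·[a_1, a_0]ᵀ.
C⁹ = [[−55, 34], [34, −21]], giving [a_10, a_9]ᵀ = [[−13], [8]].

−13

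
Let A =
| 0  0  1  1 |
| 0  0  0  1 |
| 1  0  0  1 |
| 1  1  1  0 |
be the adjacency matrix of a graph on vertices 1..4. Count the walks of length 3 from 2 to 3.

1

The number of length-3 walks from vertex 2 to vertex 3 is entry (2,3) of A³, where A is the adjacency matrix.
A² = [[2, 1, 1, 1], [1, 1, 1, 0], [1, 1, 2, 1], [1, 0, 1, 3]]
A³ = [[2, 1, 3, 4], [1, 0, 1, 3], [3, 1, 2, 4], [4, 3, 4, 2]]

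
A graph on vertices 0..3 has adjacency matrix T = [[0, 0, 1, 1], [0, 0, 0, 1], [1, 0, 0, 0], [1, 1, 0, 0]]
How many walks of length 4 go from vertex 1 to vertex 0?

The number of length-4 walks from vertex 1 to vertex 0 is entry (1,0) of T⁴, where T is the adjacency matrix.
T² = [[2, 1, 0, 0], [1, 1, 0, 0], [0, 0, 1, 1], [0, 0, 1, 2]]
T³ = [[0, 0, 2, 3], [0, 0, 1, 2], [2, 1, 0, 0], [3, 2, 0, 0]]
T⁴ = [[5, 3, 0, 0], [3, 2, 0, 0], [0, 0, 2, 3], [0, 0, 3, 5]]

3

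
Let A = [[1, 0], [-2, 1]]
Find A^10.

[[1, 0], [-20, 1]]

A = I + N where N = [[0, 0], [-2, 0]] is strictly lower-triangular, so N^2 = 0.
(I + N)^10 = I + 10·N = [[1, 0], [-20, 1]].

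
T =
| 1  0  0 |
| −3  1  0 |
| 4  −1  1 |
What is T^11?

[[1, 0, 0], [−33, 1, 0], [209, −11, 1]]

T = I + N where N = [[0, 0, 0], [−3, 0, 0], [4, −1, 0]] is strictly lower-triangular, so N^3 = 0.
(I + N)^11 = I + 11·N + 55·N^2 = [[1, 0, 0], [−33, 1, 0], [209, −11, 1]].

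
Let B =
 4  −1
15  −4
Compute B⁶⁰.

B² = I (check: tr B = 0 and det B = −1), so B⁶⁰ = I since 60 is even.

[[1, 0], [0, 1]]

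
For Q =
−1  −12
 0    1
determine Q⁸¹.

[[−1, −12], [0, 1]]

Q² = I (check: tr Q = 0 and det Q = −1), so Q⁸¹ = Q since 81 is odd.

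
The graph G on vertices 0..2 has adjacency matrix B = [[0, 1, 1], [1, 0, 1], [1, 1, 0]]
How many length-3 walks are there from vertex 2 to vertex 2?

The number of length-3 walks from vertex 2 to vertex 2 is entry (2,2) of B³, where B is the adjacency matrix.
B² = [[2, 1, 1], [1, 2, 1], [1, 1, 2]]
B³ = [[2, 3, 3], [3, 2, 3], [3, 3, 2]]

2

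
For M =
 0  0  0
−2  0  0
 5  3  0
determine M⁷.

M is strictly triangular, hence nilpotent: M³ = 0, so M⁷ = 0.

[[0, 0, 0], [0, 0, 0], [0, 0, 0]]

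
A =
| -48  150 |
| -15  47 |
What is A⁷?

[[-23022, 69450], [-6945, 20963]]

tr A = -1 and det A = -6, so the characteristic polynomial is λ² − (-1)λ + (-6) with roots -3 and 2.
Eigenvectors give P = [[10, 3], [3, 1]] with P⁻¹ = [[1, -3], [-3, 10]], and A = P·diag(-3, 2)·P⁻¹.
Then A⁷ = P·diag(-2187, 128)·P⁻¹ = [[-21870, 384], [-6561, 128]] · [[1, -3], [-3, 10]] = [[-23022, 69450], [-6945, 20963]].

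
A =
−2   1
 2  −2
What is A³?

[[−20, 14], [28, −20]]

A² = [[6, −4], [−8, 6]]
A³ = [[−20, 14], [28, −20]]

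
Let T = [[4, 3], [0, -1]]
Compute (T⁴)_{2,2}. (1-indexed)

T² = [[16, 9], [0, 1]]
T³ = [[64, 39], [0, -1]]
T⁴ = [[256, 153], [0, 1]]

1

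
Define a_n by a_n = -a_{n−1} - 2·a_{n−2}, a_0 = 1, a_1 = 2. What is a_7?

With companion matrix T = [[-1, -2], [1, 0]], [a_n, a_{n−1}]ᵀ = T·[a_{n−1}, a_{n−2}]ᵀ, so [a_7, a_6]ᵀ = T⁶·[a_1, a_0]ᵀ.
T⁶ = [[7, 10], [-5, 2]], giving [a_7, a_6]ᵀ = [[24], [-8]].

24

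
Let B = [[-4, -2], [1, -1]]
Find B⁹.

[[-38854, -38342], [19171, 18659]]

tr B = -5 and det B = 6, so the characteristic polynomial is λ² − (-5)λ + (6) with roots -2 and -3.
Eigenvectors give P = [[-1, -2], [1, 1]] with P⁻¹ = [[1, 2], [-1, -1]], and B = P·diag(-2, -3)·P⁻¹.
Then B⁹ = P·diag(-512, -19683)·P⁻¹ = [[512, 39366], [-512, -19683]] · [[1, 2], [-1, -1]] = [[-38854, -38342], [19171, 18659]].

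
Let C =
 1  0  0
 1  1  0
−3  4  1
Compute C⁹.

[[1, 0, 0], [9, 1, 0], [117, 36, 1]]

C = I + N where N = [[0, 0, 0], [1, 0, 0], [−3, 4, 0]] is strictly lower-triangular, so N³ = 0.
(I + N)⁹ = I + 9·N + 36·N² = [[1, 0, 0], [9, 1, 0], [117, 36, 1]].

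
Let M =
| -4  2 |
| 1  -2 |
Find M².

[[18, -12], [-6, 6]]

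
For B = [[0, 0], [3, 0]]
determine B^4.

[[0, 0], [0, 0]]

B is strictly triangular, hence nilpotent: B^2 = 0, so B^4 = 0.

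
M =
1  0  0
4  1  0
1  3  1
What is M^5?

M = I + N where N = [[0, 0, 0], [4, 0, 0], [1, 3, 0]] is strictly lower-triangular, so N^3 = 0.
(I + N)^5 = I + 5·N + 10·N^2 = [[1, 0, 0], [20, 1, 0], [125, 15, 1]].

[[1, 0, 0], [20, 1, 0], [125, 15, 1]]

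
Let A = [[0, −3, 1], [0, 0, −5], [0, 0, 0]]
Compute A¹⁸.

A is strictly triangular, hence nilpotent: A³ = 0, so A¹⁸ = 0.

[[0, 0, 0], [0, 0, 0], [0, 0, 0]]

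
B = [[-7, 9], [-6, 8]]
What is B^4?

[[-29, 45], [-30, 46]]

tr B = 1 and det B = -2, so the characteristic polynomial is λ² − (1)λ + (-2) with roots -1 and 2.
Eigenvectors give P = [[-3, 1], [-2, 1]] with P⁻¹ = [[-1, 1], [-2, 3]], and B = P·diag(-1, 2)·P⁻¹.
Then B^4 = P·diag(1, 16)·P⁻¹ = [[-3, 16], [-2, 16]] · [[-1, 1], [-2, 3]] = [[-29, 45], [-30, 46]].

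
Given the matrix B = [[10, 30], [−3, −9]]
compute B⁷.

B² = B (a projection; rank 1, trace 1), so B⁷ = B.

[[10, 30], [−3, −9]]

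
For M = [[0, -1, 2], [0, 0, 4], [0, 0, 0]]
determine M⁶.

M is strictly triangular, hence nilpotent: M³ = 0, so M⁶ = 0.

[[0, 0, 0], [0, 0, 0], [0, 0, 0]]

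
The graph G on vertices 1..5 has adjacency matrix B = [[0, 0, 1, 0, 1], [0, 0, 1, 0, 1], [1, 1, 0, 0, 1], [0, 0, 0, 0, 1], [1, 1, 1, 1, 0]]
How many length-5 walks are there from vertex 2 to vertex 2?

20

The number of length-5 walks from vertex 2 to vertex 2 is entry (2,2) of B⁵, where B is the adjacency matrix.
B² = [[2, 2, 1, 1, 1], [2, 2, 1, 1, 1], [1, 1, 3, 1, 2], [1, 1, 1, 1, 0], [1, 1, 2, 0, 4]]
B³ = [[2, 2, 5, 1, 6], [2, 2, 5, 1, 6], [5, 5, 4, 2, 6], [1, 1, 2, 0, 4], [6, 6, 6, 4, 4]]
B⁴ = [[11, 11, 10, 6, 10], [11, 11, 10, 6, 10], [10, 10, 16, 6, 16], [6, 6, 6, 4, 4], [10, 10, 16, 4, 22]]
B⁵ = [[20, 20, 32, 10, 38], [20, 20, 32, 10, 38], [32, 32, 36, 16, 42], [10, 10, 16, 4, 22], [38, 38, 42, 22, 40]]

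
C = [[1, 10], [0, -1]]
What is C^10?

[[1, 0], [0, 1]]

C² = I (check: tr C = 0 and det C = -1), so C^10 = I since 10 is even.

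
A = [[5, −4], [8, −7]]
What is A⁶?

[[−727, 728], [−1456, 1457]]

tr A = −2 and det A = −3, so the characteristic polynomial is λ² − (−2)λ + (−3) with roots −3 and 1.
Eigenvectors give P = [[−1, 1], [−2, 1]] with P⁻¹ = [[1, −1], [2, −1]], and A = P·diag(−3, 1)·P⁻¹.
Then A⁶ = P·diag(729, 1)·P⁻¹ = [[−729, 1], [−1458, 1]] · [[1, −1], [2, −1]] = [[−727, 728], [−1456, 1457]].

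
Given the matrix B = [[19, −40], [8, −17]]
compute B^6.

tr B = 2 and det B = −3, so the characteristic polynomial is λ² − (2)λ + (−3) with roots −1 and 3.
Eigenvectors give P = [[2, 5], [1, 2]] with P⁻¹ = [[−2, 5], [1, −2]], and B = P·diag(−1, 3)·P⁻¹.
Then B^6 = P·diag(1, 729)·P⁻¹ = [[2, 3645], [1, 1458]] · [[−2, 5], [1, −2]] = [[3641, −7280], [1456, −2911]].

[[3641, −7280], [1456, −2911]]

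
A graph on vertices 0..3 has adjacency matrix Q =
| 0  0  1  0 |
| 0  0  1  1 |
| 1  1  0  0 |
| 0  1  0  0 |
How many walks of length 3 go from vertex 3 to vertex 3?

The number of length-3 walks from vertex 3 to vertex 3 is entry (3,3) of Q³, where Q is the adjacency matrix.
Q² = [[1, 1, 0, 0], [1, 2, 0, 0], [0, 0, 2, 1], [0, 0, 1, 1]]
Q³ = [[0, 0, 2, 1], [0, 0, 3, 2], [2, 3, 0, 0], [1, 2, 0, 0]]

0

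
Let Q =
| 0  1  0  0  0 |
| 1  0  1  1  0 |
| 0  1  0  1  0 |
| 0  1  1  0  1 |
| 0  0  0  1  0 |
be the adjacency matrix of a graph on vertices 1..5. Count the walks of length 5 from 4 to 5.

The number of length-5 walks from vertex 4 to vertex 5 is entry (4,5) of Q⁵, where Q is the adjacency matrix.
Q² = [[1, 0, 1, 1, 0], [0, 3, 1, 1, 1], [1, 1, 2, 1, 1], [1, 1, 1, 3, 0], [0, 1, 1, 0, 1]]
Q³ = [[0, 3, 1, 1, 1], [3, 2, 4, 5, 1], [1, 4, 2, 4, 1], [1, 5, 4, 2, 3], [1, 1, 1, 3, 0]]
Q⁴ = [[3, 2, 4, 5, 1], [2, 12, 7, 7, 5], [4, 7, 8, 7, 4], [5, 7, 7, 12, 2], [1, 5, 4, 2, 3]]
Q⁵ = [[2, 12, 7, 7, 5], [12, 16, 19, 24, 7], [7, 19, 14, 19, 7], [7, 24, 19, 16, 12], [5, 7, 7, 12, 2]]

12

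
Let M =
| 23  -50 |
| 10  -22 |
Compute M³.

[[167, -350], [70, -148]]

tr M = 1 and det M = -6, so the characteristic polynomial is λ² − (1)λ + (-6) with roots 3 and -2.
Eigenvectors give P = [[-5, -2], [-2, -1]] with P⁻¹ = [[-1, 2], [2, -5]], and M = P·diag(3, -2)·P⁻¹.
Then M³ = P·diag(27, -8)·P⁻¹ = [[-135, 16], [-54, 8]] · [[-1, 2], [2, -5]] = [[167, -350], [70, -148]].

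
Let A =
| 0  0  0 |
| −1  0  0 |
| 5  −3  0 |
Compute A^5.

[[0, 0, 0], [0, 0, 0], [0, 0, 0]]

A is strictly triangular, hence nilpotent: A^3 = 0, so A^5 = 0.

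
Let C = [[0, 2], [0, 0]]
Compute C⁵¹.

C is strictly triangular, hence nilpotent: C² = 0, so C⁵¹ = 0.

[[0, 0], [0, 0]]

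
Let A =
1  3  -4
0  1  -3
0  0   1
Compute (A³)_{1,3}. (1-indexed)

-39

A = I + N where N = [[0, 3, -4], [0, 0, -3], [0, 0, 0]] is strictly upper-triangular, so N³ = 0.
(I + N)³ = I + 3·N + 3·N² = [[1, 9, -39], [0, 1, -9], [0, 0, 1]].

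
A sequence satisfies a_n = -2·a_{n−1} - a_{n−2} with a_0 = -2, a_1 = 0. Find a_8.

With companion matrix B = [[-2, -1], [1, 0]], [a_n, a_{n−1}]ᵀ = B·[a_{n−1}, a_{n−2}]ᵀ, so [a_8, a_7]ᵀ = B⁷·[a_1, a_0]ᵀ.
B⁷ = [[-8, -7], [7, 6]], giving [a_8, a_7]ᵀ = [[14], [-12]].

14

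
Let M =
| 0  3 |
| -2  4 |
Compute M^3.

M^2 = [[-6, 12], [-8, 10]]
M^3 = [[-24, 30], [-20, 16]]

[[-24, 30], [-20, 16]]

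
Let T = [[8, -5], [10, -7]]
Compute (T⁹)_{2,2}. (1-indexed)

tr T = 1 and det T = -6, so the characteristic polynomial is λ² − (1)λ + (-6) with roots -2 and 3.
Eigenvectors give P = [[-1, 1], [-2, 1]] with P⁻¹ = [[1, -1], [2, -1]], and T = P·diag(-2, 3)·P⁻¹.
Then T⁹ = P·diag(-512, 19683)·P⁻¹ = [[512, 19683], [1024, 19683]] · [[1, -1], [2, -1]] = [[39878, -20195], [40390, -20707]].

-20707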